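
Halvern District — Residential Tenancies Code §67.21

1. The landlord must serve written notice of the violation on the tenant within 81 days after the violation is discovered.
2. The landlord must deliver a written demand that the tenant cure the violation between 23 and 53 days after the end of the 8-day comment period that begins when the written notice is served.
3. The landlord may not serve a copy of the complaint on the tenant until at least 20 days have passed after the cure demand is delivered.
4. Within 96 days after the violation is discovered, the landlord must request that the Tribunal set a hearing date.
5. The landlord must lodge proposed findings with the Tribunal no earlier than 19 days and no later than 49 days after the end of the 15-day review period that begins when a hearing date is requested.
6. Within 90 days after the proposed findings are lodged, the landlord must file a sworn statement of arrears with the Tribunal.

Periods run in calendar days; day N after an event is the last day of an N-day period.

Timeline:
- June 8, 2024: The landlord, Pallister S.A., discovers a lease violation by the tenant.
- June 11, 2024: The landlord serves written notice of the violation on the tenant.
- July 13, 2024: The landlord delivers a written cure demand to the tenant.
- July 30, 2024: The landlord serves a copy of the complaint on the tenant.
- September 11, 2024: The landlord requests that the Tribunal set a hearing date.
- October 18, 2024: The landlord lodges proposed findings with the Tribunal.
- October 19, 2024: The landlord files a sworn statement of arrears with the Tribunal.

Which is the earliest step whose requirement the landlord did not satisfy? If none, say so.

Step 3

Step 1 — counting 81 days from June 8, 2024 (when the violation is discovered) gives a deadline of August 28, 2024; done June 11, 2024 — timely.
Step 2 — 23 and 53 days from June 19, 2024 (end of the 8-day comment period, which began when the written notice is served on June 11, 2024) are July 12, 2024 and August 11, 2024 respectively; done July 13, 2024 — within the window.
Step 3 — must wait 20 days from July 13, 2024 (when the cure demand is delivered), so not before August 2, 2024; July 30, 2024 is 3 days before the earliest permitted date.
Later steps need not be reached.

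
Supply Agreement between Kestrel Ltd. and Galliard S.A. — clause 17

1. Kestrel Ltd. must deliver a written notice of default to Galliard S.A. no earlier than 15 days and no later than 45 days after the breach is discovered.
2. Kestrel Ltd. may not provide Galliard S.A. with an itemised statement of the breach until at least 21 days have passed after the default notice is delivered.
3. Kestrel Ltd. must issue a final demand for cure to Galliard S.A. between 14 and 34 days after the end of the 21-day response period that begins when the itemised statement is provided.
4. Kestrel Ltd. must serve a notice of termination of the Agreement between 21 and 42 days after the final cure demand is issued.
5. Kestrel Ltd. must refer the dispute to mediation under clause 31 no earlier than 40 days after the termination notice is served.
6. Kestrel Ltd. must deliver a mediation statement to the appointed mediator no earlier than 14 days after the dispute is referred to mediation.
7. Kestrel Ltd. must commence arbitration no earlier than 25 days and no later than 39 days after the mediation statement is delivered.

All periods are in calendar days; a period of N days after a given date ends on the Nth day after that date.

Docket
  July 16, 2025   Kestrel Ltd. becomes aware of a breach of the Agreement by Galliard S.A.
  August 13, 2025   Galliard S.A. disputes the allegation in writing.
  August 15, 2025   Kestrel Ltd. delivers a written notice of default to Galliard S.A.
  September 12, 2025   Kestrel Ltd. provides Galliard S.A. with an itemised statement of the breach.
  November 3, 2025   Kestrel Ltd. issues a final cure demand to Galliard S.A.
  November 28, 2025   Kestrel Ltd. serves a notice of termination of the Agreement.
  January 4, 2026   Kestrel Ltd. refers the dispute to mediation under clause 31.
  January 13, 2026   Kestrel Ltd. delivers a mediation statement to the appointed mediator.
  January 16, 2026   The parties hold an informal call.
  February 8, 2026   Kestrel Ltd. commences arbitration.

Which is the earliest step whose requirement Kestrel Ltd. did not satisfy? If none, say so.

Step 1 — 15 and 45 days from July 16, 2025 (when the breach is discovered) are July 31, 2025 and August 30, 2025 respectively; done August 15, 2025 — within the window.
Step 2 — must wait 21 days from August 15, 2025 (when the default notice is delivered), so not before September 5, 2025; done September 12, 2025 — permitted.
Step 3 — 14 and 34 days from October 3, 2025 (end of the 21-day response period, which began when the itemised statement is provided on September 12, 2025) are October 17, 2025 and November 6, 2025 respectively; done November 3, 2025, which is between those dates.
Step 4 — 21 and 42 days from November 3, 2025 (when the final cure demand is issued) are November 24, 2025 and December 15, 2025 respectively; November 28, 2025 falls inside that range.
Step 5 — must wait 40 days from November 28, 2025 (when the termination notice is served), so not before January 7, 2026; done January 4, 2026 — 3 days too early.

Step 5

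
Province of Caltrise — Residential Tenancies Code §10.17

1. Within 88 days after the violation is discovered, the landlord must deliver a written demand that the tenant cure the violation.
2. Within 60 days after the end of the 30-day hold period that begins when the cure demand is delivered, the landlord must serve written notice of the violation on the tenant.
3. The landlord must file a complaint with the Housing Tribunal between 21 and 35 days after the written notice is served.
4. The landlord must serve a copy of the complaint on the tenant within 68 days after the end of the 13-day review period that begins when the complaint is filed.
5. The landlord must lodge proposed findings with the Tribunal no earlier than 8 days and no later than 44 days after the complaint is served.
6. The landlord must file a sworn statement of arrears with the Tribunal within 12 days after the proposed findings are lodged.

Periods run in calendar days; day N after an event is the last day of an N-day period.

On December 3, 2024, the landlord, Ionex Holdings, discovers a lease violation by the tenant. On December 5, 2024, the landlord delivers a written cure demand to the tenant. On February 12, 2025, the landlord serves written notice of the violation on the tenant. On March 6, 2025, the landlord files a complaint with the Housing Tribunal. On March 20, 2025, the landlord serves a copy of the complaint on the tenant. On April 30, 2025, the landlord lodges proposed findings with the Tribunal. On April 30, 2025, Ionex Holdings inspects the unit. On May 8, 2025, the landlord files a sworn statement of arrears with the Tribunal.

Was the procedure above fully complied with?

(1) due by December 3, 2024 + 88 days = March 1, 2025; December 5, 2024 is within that limit.
(2) due by January 4, 2025 + 60 days = March 5, 2025; done February 12, 2025 — timely.
(3) the permitted window runs from February 12, 2025 + 21 = March 5, 2025 to February 12, 2025 + 35 = March 19, 2025; done March 6, 2025, which is between those dates.
(4) due by March 19, 2025 + 68 days = May 26, 2025; done March 20, 2025 — timely.
(5) the permitted window runs from March 20, 2025 + 8 = March 28, 2025 to March 20, 2025 + 44 = May 3, 2025; done April 30, 2025, which is between those dates.
(6) due by April 30, 2025 + 12 days = May 12, 2025; done May 8, 2025 — timely.

Yes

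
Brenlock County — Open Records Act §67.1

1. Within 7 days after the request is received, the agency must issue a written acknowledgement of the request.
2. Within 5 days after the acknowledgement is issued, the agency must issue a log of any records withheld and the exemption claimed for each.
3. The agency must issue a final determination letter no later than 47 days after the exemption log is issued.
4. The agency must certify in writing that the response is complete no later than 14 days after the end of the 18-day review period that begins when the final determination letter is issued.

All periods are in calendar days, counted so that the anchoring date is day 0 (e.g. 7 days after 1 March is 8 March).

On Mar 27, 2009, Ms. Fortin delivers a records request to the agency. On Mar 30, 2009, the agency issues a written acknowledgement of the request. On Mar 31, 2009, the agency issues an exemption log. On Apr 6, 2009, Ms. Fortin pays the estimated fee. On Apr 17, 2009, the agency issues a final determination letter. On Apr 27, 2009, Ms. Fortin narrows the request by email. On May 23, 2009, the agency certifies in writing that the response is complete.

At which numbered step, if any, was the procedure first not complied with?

(1) due by Mar 27, 2009 + 7 days = Apr 3, 2009; completed Mar 30, 2009, before the deadline.
(2) due by Mar 30, 2009 + 5 days = Apr 4, 2009; completed Mar 31, 2009, before the deadline.
(3) due by Mar 31, 2009 + 47 days = May 17, 2009; completed Apr 17, 2009, before the deadline.
(4) due by May 5, 2009 + 14 days = May 19, 2009; not done until May 23, 2009, 4 days after the deadline.

Step 4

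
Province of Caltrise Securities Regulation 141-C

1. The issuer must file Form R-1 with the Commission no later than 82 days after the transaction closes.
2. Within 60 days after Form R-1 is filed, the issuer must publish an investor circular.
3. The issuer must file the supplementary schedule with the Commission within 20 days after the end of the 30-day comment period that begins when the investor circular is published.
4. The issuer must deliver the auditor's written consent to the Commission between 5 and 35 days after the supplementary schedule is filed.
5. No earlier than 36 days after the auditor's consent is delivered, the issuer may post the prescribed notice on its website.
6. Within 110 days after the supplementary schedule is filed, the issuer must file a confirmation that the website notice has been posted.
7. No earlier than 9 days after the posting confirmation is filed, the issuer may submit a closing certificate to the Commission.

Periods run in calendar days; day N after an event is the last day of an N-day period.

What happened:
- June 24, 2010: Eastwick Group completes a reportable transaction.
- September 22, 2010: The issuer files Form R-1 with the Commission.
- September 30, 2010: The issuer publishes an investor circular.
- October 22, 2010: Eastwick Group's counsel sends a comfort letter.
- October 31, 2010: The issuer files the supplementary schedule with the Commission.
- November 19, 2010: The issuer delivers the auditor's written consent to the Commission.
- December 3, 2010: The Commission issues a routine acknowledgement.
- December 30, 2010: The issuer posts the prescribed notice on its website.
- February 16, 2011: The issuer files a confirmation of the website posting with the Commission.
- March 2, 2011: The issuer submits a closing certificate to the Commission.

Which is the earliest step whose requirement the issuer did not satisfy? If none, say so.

(1) due by June 24, 2010 + 82 days = September 14, 2010; September 22, 2010 misses that deadline by 8 days.
The analysis stops there.

Step 1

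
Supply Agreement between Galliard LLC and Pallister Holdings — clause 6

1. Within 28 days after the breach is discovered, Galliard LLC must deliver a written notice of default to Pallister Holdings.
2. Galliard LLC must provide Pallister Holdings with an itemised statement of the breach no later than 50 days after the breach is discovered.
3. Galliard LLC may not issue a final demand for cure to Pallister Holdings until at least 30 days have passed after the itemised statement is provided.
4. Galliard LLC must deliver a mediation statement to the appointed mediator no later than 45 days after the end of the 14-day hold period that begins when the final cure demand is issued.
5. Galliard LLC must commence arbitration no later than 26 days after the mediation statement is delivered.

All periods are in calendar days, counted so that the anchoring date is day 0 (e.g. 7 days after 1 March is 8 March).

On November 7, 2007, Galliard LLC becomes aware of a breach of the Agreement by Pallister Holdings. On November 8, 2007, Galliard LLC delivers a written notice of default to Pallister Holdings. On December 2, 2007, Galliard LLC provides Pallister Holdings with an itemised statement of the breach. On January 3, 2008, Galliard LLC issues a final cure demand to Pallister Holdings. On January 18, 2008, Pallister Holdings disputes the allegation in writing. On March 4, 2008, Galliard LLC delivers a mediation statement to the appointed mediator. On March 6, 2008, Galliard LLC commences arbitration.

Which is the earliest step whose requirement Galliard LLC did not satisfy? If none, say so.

Step 4

Step 1 — counting 28 days from November 7, 2007 (when the breach is discovered) gives a deadline of December 5, 2007; done November 8, 2007 — timely.
Step 2 — counting 50 days from November 7, 2007 (when the breach is discovered) gives a deadline of December 27, 2007; done December 2, 2007 — timely.
Step 3 — must wait 30 days from December 2, 2007 (when the itemised statement is provided), so not before January 1, 2008; done January 3, 2008, after the minimum wait.
Step 4 — counting 45 days from January 17, 2008 (end of the 14-day hold period, which began when the final cure demand is issued on January 3, 2008) gives a deadline of March 2, 2008; not done until March 4, 2008, 2 days after the deadline.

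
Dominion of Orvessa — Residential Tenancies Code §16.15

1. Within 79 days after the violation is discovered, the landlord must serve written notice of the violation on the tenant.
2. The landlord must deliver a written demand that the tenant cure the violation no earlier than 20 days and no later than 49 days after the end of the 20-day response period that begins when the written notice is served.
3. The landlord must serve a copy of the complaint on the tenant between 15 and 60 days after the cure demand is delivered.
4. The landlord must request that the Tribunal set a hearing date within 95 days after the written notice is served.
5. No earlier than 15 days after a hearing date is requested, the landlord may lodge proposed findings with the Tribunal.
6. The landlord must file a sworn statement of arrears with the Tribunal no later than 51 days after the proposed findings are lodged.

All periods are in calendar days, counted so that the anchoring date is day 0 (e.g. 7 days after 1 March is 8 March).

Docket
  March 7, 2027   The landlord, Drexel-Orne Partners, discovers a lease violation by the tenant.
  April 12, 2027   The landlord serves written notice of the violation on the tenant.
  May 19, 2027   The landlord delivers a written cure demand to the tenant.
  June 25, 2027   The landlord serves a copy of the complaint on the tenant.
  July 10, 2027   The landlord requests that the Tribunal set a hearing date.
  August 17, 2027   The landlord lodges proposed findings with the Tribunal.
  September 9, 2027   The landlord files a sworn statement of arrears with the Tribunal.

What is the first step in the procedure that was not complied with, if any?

Step 2

Step 1: 79 days after March 7, 2027 (when the violation is discovered) is May 25, 2027; done April 12, 2027 — timely.
Step 2: the window is 20–49 days after May 2, 2027 (end of the 20-day response period, which began when the written notice is served on April 12, 2027), so May 22, 2027 through June 20, 2027; done May 19, 2027 — 3 days before the window opened.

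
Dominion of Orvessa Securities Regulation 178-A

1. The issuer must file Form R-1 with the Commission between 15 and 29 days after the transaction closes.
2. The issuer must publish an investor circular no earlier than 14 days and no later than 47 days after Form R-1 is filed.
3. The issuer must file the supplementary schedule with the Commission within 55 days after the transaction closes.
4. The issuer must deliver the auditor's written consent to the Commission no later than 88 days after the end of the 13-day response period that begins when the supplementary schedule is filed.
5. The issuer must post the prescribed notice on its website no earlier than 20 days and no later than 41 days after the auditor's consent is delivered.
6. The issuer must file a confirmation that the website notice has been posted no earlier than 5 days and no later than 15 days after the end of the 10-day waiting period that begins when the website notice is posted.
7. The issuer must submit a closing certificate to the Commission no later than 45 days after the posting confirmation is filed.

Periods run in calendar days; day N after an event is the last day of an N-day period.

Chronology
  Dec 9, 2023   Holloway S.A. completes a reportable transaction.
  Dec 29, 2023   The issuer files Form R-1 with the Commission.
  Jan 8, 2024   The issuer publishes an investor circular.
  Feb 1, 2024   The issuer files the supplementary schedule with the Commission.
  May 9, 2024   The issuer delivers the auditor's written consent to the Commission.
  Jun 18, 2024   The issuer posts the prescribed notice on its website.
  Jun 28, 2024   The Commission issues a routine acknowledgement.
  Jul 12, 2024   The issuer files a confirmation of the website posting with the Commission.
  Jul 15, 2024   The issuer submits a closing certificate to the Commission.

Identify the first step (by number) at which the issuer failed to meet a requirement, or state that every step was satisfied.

Step 2

(1) the permitted window runs from Dec 9, 2023 + 15 = Dec 24, 2023 to Dec 9, 2023 + 29 = Jan 7, 2024; done Dec 29, 2023 — within the window.
(2) the permitted window runs from Dec 29, 2023 + 14 = Jan 12, 2024 to Dec 29, 2023 + 47 = Feb 14, 2024; Jan 8, 2024 is 4 days too early.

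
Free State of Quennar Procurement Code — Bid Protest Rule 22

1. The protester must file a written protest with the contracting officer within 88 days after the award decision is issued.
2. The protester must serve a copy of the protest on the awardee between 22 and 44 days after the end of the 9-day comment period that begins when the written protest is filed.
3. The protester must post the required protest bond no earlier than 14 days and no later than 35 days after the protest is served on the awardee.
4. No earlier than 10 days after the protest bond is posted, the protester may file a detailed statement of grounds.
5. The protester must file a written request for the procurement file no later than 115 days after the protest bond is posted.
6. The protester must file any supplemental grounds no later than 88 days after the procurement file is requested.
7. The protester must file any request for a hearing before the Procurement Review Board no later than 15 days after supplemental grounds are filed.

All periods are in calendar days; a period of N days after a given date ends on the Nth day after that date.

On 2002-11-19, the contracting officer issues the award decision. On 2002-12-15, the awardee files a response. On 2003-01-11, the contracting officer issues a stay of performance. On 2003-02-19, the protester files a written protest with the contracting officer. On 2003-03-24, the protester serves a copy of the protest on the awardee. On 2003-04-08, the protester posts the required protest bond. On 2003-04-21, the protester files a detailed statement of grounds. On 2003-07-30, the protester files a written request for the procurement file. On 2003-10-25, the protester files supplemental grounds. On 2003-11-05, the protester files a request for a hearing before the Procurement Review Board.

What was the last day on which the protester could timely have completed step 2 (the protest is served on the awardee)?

2003-04-13

The written protest is filed on 2003-02-19; the 9-day comment period therefore ends 2003-02-28, and step 2 runs from that date. The window is 22–44 days after 2003-02-28; it closes on 2003-04-13.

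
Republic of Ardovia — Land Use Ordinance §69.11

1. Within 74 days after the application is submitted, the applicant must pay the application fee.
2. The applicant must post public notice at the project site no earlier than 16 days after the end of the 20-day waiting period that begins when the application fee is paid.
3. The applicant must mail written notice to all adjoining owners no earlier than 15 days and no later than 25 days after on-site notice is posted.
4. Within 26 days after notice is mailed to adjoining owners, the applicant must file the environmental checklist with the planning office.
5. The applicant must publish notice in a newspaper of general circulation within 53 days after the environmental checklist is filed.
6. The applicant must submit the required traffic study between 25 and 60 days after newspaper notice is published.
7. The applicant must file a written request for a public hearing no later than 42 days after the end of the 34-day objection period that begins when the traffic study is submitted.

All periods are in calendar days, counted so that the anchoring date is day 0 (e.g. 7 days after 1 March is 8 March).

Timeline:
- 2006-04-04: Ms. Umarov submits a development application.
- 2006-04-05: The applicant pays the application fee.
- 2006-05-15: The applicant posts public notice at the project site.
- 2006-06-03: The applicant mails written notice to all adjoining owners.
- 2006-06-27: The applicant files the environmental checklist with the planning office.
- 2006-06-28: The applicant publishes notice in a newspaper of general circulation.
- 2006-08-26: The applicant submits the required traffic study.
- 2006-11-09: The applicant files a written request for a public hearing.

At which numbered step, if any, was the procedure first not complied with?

Step 1 — counting 74 days from 2006-04-04 (when the application is submitted) gives a deadline of 2006-06-17; done 2006-04-05 — timely.
Step 2 — must wait 16 days from 2006-04-25 (end of the 20-day waiting period, which began when the application fee is paid on 2006-04-05), so not before 2006-05-11; 2006-05-15 is on or after that date.
Step 3 — 15 and 25 days from 2006-05-15 (when on-site notice is posted) are 2006-05-30 and 2006-06-09 respectively; done 2006-06-03, which is between those dates.
Step 4 — counting 26 days from 2006-06-03 (when notice is mailed to adjoining owners) gives a deadline of 2006-06-29; completed 2006-06-27, before the deadline.
Step 5 — counting 53 days from 2006-06-27 (when the environmental checklist is filed) gives a deadline of 2006-08-19; done 2006-06-28 — timely.
Step 6 — 25 and 60 days from 2006-06-28 (when newspaper notice is published) are 2006-07-23 and 2006-08-27 respectively; done 2006-08-26 — within the window.
Step 7 — counting 42 days from 2006-09-29 (end of the 34-day objection period, which began when the traffic study is submitted on 2006-08-26) gives a deadline of 2006-11-10; completed 2006-11-09, before the deadline.

None — every step was satisfied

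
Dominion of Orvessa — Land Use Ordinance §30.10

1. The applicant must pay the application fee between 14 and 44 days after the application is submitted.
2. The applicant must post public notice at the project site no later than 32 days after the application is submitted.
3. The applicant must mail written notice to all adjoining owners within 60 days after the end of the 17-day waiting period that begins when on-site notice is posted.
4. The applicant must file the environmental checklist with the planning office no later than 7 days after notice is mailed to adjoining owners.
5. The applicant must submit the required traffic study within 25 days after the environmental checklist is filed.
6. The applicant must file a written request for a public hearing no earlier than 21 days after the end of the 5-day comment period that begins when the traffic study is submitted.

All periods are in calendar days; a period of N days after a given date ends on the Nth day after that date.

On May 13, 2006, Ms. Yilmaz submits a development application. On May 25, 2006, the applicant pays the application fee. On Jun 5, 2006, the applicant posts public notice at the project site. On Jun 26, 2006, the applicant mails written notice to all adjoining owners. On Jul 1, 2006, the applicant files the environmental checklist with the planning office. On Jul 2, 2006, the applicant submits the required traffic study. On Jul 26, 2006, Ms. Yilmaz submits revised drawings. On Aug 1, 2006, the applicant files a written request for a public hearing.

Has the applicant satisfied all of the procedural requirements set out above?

Step 1: the window is 14–44 days after May 13, 2006 (when the application is submitted), so May 27, 2006 through Jun 26, 2006; May 25, 2006 is 2 days too early.

No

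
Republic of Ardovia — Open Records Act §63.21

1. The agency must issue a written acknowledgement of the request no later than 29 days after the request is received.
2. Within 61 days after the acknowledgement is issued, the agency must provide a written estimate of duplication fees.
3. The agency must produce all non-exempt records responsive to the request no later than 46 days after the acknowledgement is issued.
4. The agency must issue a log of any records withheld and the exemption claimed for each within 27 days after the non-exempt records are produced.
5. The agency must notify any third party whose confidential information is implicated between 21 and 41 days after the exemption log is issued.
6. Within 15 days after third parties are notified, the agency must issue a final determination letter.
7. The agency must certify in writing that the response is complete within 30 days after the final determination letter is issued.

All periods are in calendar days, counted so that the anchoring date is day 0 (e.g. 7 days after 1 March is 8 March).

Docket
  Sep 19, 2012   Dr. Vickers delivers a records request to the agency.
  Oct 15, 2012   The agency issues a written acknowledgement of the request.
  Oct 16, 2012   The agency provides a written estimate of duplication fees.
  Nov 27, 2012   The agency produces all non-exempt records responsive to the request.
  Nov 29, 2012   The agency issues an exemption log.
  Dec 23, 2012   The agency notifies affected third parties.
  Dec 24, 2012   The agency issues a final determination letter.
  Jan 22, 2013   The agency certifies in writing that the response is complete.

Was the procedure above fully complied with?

Yes

Step 1: 29 days after Sep 19, 2012 (when the request is received) is Oct 18, 2012; completed Oct 15, 2012, before the deadline.
Step 2: 61 days after Oct 15, 2012 (when the acknowledgement is issued) is Dec 15, 2012; done Oct 16, 2012 — timely.
Step 3: 46 days after Oct 15, 2012 (when the acknowledgement is issued) is Nov 30, 2012; done Nov 27, 2012 — timely.
Step 4: 27 days after Nov 27, 2012 (when the non-exempt records are produced) is Dec 24, 2012; completed Nov 29, 2012, before the deadline.
Step 5: the window is 21–41 days after Nov 29, 2012 (when the exemption log is issued), so Dec 20, 2012 through Jan 9, 2013; done Dec 23, 2012 — within the window.
Step 6: 15 days after Dec 23, 2012 (when third parties are notified) is Jan 7, 2013; Dec 24, 2012 is within that limit.
Step 7: 30 days after Dec 24, 2012 (when the final determination letter is issued) is Jan 23, 2013; Jan 22, 2013 is within that limit.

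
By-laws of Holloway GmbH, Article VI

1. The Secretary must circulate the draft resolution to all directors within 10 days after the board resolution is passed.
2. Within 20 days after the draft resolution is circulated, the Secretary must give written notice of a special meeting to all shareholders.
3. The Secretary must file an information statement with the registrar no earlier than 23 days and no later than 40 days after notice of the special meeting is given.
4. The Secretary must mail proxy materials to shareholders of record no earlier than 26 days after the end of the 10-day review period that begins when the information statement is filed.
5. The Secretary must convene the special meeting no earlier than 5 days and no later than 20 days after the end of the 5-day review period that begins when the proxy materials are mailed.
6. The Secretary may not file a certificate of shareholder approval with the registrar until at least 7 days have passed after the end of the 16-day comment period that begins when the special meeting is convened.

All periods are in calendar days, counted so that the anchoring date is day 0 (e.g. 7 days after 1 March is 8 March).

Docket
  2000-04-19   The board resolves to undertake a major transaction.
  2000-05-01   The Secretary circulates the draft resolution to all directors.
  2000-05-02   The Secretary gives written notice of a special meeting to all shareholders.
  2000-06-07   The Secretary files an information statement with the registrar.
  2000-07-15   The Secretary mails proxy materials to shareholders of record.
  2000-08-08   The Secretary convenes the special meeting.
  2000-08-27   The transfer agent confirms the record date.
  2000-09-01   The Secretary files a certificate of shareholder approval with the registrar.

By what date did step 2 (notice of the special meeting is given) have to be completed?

Step 2 runs from 2000-05-01, when the draft resolution is circulated. 20 days after 2000-05-01 is 2000-05-21.

2000-05-21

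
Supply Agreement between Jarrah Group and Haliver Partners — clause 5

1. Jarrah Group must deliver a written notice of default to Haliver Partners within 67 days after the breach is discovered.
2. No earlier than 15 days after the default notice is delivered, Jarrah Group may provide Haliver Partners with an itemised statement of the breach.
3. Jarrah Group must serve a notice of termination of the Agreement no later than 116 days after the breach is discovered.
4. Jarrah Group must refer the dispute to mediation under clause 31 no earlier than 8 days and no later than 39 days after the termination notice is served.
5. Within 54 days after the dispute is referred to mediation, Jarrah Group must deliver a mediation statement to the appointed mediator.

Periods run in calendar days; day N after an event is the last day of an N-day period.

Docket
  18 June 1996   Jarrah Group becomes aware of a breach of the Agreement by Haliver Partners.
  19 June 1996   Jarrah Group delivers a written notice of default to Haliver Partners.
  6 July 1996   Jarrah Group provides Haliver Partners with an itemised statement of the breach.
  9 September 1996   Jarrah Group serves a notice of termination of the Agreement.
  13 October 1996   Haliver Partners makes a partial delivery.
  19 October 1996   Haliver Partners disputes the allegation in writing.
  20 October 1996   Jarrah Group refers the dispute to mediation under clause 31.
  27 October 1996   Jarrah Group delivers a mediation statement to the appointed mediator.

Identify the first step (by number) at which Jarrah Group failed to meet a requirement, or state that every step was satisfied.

Step 1 — counting 67 days from 18 June 1996 (when the breach is discovered) gives a deadline of 24 August 1996; done 19 June 1996 — timely.
Step 2 — must wait 15 days from 19 June 1996 (when the default notice is delivered), so not before 4 July 1996; 6 July 1996 is on or after that date.
Step 3 — counting 116 days from 18 June 1996 (when the breach is discovered) gives a deadline of 12 October 1996; 9 September 1996 is within that limit.
Step 4 — 8 and 39 days from 9 September 1996 (when the termination notice is served) are 17 September 1996 and 18 October 1996 respectively; 20 October 1996 is 2 days past the end of the window.

Step 4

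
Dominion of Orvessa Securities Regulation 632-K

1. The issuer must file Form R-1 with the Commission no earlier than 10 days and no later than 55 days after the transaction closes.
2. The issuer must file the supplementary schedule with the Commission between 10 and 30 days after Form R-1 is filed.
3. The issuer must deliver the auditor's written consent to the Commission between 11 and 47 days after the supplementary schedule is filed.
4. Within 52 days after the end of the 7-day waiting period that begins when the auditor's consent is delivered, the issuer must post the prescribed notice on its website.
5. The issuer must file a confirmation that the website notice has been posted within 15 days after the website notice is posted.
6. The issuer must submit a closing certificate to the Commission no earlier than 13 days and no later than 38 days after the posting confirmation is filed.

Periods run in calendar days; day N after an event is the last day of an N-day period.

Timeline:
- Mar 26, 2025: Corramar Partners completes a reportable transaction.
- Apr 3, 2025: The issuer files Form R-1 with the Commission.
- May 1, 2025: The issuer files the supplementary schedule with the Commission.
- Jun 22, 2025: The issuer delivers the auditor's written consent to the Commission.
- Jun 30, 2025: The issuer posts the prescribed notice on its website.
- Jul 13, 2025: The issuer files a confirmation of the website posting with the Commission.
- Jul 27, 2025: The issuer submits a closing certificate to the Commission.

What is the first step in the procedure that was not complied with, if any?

(1) the permitted window runs from Mar 26, 2025 + 10 = Apr 5, 2025 to Mar 26, 2025 + 55 = May 20, 2025; Apr 3, 2025 is 2 days too early.
No need to go further; step 1 was not satisfied.

Step 1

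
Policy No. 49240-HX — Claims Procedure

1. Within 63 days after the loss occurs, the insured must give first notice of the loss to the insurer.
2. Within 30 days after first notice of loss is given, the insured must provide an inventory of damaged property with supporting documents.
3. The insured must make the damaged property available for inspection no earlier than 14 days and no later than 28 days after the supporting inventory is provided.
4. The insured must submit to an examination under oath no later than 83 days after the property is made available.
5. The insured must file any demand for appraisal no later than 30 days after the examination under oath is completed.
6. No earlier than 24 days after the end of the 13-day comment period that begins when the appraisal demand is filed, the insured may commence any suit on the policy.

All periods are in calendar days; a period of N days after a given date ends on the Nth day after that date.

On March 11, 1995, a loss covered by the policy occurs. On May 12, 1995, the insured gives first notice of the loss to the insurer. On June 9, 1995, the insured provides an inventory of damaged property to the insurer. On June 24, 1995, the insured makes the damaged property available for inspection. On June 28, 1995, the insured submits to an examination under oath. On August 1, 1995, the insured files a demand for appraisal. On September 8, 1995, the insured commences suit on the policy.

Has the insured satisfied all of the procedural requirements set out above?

No

(1) due by March 11, 1995 + 63 days = May 13, 1995; May 12, 1995 is within that limit.
(2) due by May 12, 1995 + 30 days = June 11, 1995; completed June 9, 1995, before the deadline.
(3) the permitted window runs from June 9, 1995 + 14 = June 23, 1995 to June 9, 1995 + 28 = July 7, 1995; done June 24, 1995 — within the window.
(4) due by June 24, 1995 + 83 days = September 15, 1995; done June 28, 1995 — timely.
(5) due by June 28, 1995 + 30 days = July 28, 1995; done August 1, 1995 — 4 days late.
That is the first point of non-compliance.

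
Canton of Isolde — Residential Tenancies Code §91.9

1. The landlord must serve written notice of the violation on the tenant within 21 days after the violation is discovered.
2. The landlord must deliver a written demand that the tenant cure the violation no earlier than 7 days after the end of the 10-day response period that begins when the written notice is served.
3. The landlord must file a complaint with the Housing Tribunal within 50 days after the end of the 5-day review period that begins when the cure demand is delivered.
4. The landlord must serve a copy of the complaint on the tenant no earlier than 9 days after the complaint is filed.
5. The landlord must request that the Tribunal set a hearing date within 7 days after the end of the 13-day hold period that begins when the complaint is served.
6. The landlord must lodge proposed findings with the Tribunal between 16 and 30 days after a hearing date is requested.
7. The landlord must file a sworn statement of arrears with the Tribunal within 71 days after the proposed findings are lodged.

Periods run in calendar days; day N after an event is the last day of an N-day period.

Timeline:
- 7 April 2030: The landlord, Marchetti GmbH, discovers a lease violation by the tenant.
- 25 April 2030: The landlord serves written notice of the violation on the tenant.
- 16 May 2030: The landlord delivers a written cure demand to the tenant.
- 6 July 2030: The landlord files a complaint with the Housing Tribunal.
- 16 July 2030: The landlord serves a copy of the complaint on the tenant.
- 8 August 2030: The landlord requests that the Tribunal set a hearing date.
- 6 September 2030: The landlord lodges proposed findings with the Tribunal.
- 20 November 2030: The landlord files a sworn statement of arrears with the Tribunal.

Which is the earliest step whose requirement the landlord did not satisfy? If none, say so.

Step 5

(1) due by 7 April 2030 + 21 days = 28 April 2030; done 25 April 2030 — timely.
(2) permitted from 5 May 2030 + 7 days = 12 May 2030 onward; done 16 May 2030 — permitted.
(3) due by 21 May 2030 + 50 days = 10 July 2030; done 6 July 2030 — timely.
(4) permitted from 6 July 2030 + 9 days = 15 July 2030 onward; 16 July 2030 is on or after that date.
(5) due by 29 July 2030 + 7 days = 5 August 2030; done 8 August 2030 — 3 days late.
The procedure was therefore not followed at step 5.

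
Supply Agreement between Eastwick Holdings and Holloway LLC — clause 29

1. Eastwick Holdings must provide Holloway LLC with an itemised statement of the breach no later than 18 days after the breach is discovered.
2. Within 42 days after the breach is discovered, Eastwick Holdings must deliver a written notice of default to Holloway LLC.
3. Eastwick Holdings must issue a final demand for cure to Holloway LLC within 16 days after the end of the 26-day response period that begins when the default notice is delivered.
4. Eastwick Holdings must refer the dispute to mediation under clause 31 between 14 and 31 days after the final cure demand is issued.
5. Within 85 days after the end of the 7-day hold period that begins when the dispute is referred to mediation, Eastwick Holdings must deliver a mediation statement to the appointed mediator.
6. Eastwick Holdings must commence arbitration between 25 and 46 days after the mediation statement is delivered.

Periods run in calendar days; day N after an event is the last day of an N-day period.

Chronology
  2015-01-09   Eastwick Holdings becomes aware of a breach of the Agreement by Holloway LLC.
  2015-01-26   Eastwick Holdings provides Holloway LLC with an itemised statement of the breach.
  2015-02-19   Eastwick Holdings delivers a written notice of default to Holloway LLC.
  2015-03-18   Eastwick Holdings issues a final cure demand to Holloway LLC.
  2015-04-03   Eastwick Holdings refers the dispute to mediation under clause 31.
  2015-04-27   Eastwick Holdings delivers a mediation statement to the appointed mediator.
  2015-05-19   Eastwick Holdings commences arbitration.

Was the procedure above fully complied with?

Step 1: 18 days after 2015-01-09 (when the breach is discovered) is 2015-01-27; 2015-01-26 is within that limit.
Step 2: 42 days after 2015-01-09 (when the breach is discovered) is 2015-02-20; completed 2015-02-19, before the deadline.
Step 3: 16 days after 2015-03-17 (end of the 26-day response period, which began when the default notice is delivered on 2015-02-19) is 2015-04-02; done 2015-03-18 — timely.
Step 4: the window is 14–31 days after 2015-03-18 (when the final cure demand is issued), so 2015-04-01 through 2015-04-18; 2015-04-03 falls inside that range.
Step 5: 85 days after 2015-04-10 (end of the 7-day hold period, which began when the dispute is referred to mediation on 2015-04-03) is 2015-07-04; completed 2015-04-27, before the deadline.
Step 6: the window is 25–46 days after 2015-04-27 (when the mediation statement is delivered), so 2015-05-22 through 2015-06-12; 2015-05-19 is 3 days too early.

No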